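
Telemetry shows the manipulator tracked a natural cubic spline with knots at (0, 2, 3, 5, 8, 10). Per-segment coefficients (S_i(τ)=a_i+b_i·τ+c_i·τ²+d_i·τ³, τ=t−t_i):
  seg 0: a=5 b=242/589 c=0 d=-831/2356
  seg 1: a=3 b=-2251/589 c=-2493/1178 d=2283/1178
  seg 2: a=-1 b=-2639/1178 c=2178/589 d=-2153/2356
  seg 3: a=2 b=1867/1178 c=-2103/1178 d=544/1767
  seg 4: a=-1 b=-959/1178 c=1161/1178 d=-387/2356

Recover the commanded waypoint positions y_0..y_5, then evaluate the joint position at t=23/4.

y_0 = S_0(0) = a_0 = 5
y_1 = S_1(0) = a_1 = 3
y_2 = S_2(0) = a_2 = -1
y_3 = S_3(0) = a_3 = 2
y_4 = S_4(0) = a_4 = -1
y_5 = S_4(2) = 0
t_q=23/4 is in segment 3 (τ=3/4); S_3(τ)=43621/18848

y_0=5 y_1=3 y_2=-1 y_3=2 y_4=-1 y_5=0
S(23/4) = 43621/18848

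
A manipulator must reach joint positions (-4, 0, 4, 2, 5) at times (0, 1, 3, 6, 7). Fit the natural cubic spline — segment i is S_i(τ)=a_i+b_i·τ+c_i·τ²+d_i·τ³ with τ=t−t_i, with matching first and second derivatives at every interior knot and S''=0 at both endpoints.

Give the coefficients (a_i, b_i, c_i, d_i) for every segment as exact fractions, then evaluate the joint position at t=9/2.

Δ: Δ0=4, Δ1=2, Δ2=-2/3, Δ3=3
row 1: diag=6, rhs=-12; c'=1/3, d'=-2
row 2: denom=10−2·1/3=28/3; d'=(-16−2·-2)/(28/3)=-9/7
row 3: denom=8−3·9/28=197/28; d'=(22−3·-9/7)/(197/28)=724/197
back: M3=724/197
back: M2=-9/7−9/28·724/197=-486/197
back: M1=-2−1/3·-486/197=-232/197
M: M0=0, M1=-232/197, M2=-486/197, M3=724/197, M4=0
seg 0: a=-4, c=M0/2=0, d=(M1−M0)/(6·1)=-116/591, b=Δ0−h0·(2M0+M1)/6=2480/591
seg 1: a=0, c=M1/2=-116/197, d=(M2−M1)/(6·2)=-127/1182, b=Δ1−h1·(2M1+M2)/6=2132/591
seg 2: a=4, c=M2/2=-243/197, d=(M3−M2)/(6·3)=605/1773, b=Δ2−h2·(2M2+M3)/6=-22/591
seg 3: a=2, c=M3/2=362/197, d=(M4−M3)/(6·1)=-362/591, b=Δ3−h3·(2M3+M4)/6=1049/591
t_q=9/2 → seg 2, τ=3/2; S=4+-22/591·τ+-243/197·τ²+605/1773·τ³=3657/1576

  seg 0: a=-4 b=2480/591 c=0 d=-116/591
  seg 1: a=0 b=2132/591 c=-116/197 d=-127/1182
  seg 2: a=4 b=-22/591 c=-243/197 d=605/1773
  seg 3: a=2 b=1049/591 c=362/197 d=-362/591
S(9/2) = 3657/1576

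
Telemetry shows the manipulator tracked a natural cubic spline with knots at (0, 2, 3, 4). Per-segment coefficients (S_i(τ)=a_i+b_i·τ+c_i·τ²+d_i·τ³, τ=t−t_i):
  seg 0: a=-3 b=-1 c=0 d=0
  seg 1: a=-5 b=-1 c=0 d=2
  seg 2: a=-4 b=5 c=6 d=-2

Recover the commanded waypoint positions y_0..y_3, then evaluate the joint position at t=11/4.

y_0=-3 y_1=-5 y_2=-4 y_3=5
S(11/4) = -157/32

y_0 = S_0(0) = a_0 = -3
y_1 = S_1(0) = a_1 = -5
y_2 = S_2(0) = a_2 = -4
y_3 = S_2(1) = 5
t_q=11/4 is in segment 1 (τ=3/4); S_1(τ)=-157/32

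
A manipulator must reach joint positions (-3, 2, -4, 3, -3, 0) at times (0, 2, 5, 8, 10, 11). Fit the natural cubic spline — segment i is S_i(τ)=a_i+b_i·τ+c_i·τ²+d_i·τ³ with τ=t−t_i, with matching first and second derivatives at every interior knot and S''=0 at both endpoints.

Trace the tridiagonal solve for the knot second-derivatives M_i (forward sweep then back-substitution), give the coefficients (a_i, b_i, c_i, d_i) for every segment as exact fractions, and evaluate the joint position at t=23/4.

Δ: Δ0=5/2, Δ1=-2, Δ2=7/3, Δ3=-3, Δ4=3
row 1: diag=10, rhs=-27; c'=3/10, d'=-27/10
row 2: denom=12−3·3/10=111/10; d'=(26−3·-27/10)/(111/10)=341/111
row 3: denom=10−3·10/37=340/37; d'=(-32−3·341/111)/(340/37)=-305/68
row 4: denom=6−2·37/170=473/85; d'=(36−2·-305/68)/(473/85)=695/86
back: M4=695/86
back: M3=-305/68−37/170·695/86=-537/86
back: M2=341/111−10/37·-537/86=614/129
back: M1=-27/10−3/10·614/129=-355/86
M: M0=0, M1=-355/86, M2=614/129, M3=-537/86, M4=695/86, M5=0
seg 0: a=-3, c=M0/2=0, d=(M1−M0)/(6·2)=-355/1032, b=Δ0−h0·(2M0+M1)/6=500/129
seg 1: a=2, c=M1/2=-355/172, d=(M2−M1)/(6·3)=2293/4644, b=Δ1−h1·(2M1+M2)/6=-65/258
seg 2: a=-4, c=M2/2=307/129, d=(M3−M2)/(6·3)=-2839/4644, b=Δ2−h2·(2M2+M3)/6=359/516
seg 3: a=3, c=M3/2=-537/172, d=(M4−M3)/(6·2)=154/129, b=Δ3−h3·(2M3+M4)/6=-395/258
seg 4: a=-3, c=M4/2=695/172, d=(M5−M4)/(6·1)=-695/516, b=Δ4−h4·(2M4+M5)/6=79/258
t_q=23/4 → seg 2, τ=3/4; S=-4+359/516·τ+307/129·τ²+-2839/4644·τ³=-26391/11008

  seg 0: a=-3 b=500/129 c=0 d=-355/1032
  seg 1: a=2 b=-65/258 c=-355/172 d=2293/4644
  seg 2: a=-4 b=359/516 c=307/129 d=-2839/4644
  seg 3: a=3 b=-395/258 c=-537/172 d=154/129
  seg 4: a=-3 b=79/258 c=695/172 d=-695/516
S(23/4) = -26391/11008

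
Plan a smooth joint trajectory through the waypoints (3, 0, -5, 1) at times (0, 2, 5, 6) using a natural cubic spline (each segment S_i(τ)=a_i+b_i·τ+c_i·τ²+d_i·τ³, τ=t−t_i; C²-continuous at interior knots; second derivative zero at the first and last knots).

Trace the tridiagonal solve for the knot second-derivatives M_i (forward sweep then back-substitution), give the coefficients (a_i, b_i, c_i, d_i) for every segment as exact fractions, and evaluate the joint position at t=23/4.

Δ: Δ0=-3/2, Δ1=-5/3, Δ2=6
row 1: diag=10, rhs=-1; c'=3/10, d'=-1/10
row 2: denom=8−3·3/10=71/10; d'=(46−3·-1/10)/(71/10)=463/71
back: M2=463/71
back: M1=-1/10−3/10·463/71=-146/71
M: M0=0, M1=-146/71, M2=463/71, M3=0
seg 0: a=3, c=M0/2=0, d=(M1−M0)/(6·2)=-73/426, b=Δ0−h0·(2M0+M1)/6=-347/426
seg 1: a=0, c=M1/2=-73/71, d=(M2−M1)/(6·3)=203/426, b=Δ1−h1·(2M1+M2)/6=-1223/426
seg 2: a=-5, c=M2/2=463/142, d=(M3−M2)/(6·1)=-463/426, b=Δ2−h2·(2M2+M3)/6=815/213
t_q=23/4 → seg 2, τ=3/4; S=-5+815/213·τ+463/142·τ²+-463/426·τ³=-6859/9088

  seg 0: a=3 b=-347/426 c=0 d=-73/426
  seg 1: a=0 b=-1223/426 c=-73/71 d=203/426
  seg 2: a=-5 b=815/213 c=463/142 d=-463/426
S(23/4) = -6859/9088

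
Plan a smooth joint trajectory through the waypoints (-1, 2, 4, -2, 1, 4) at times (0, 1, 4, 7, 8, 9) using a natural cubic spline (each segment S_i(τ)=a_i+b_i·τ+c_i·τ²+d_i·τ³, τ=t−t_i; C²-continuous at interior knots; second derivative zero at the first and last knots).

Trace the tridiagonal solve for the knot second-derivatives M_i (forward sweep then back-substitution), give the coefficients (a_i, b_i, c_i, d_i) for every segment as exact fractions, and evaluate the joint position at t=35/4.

Δ: Δ0=3, Δ1=2/3, Δ2=-2, Δ3=3, Δ4=3
row 1: diag=8, rhs=-14; c'=3/8, d'=-7/4
row 2: denom=12−3·3/8=87/8; d'=(-16−3·-7/4)/(87/8)=-86/87
row 3: denom=8−3·8/29=208/29; d'=(30−3·-86/87)/(208/29)=239/52
row 4: denom=4−1·29/208=803/208; d'=(0−1·239/52)/(803/208)=-956/803
back: M4=-956/803
back: M3=239/52−29/208·-956/803=3824/803
back: M2=-86/87−8/29·3824/803=-5546/2409
back: M1=-7/4−3/8·-5546/2409=-712/803
M: M0=0, M1=-712/803, M2=-5546/2409, M3=3824/803, M4=-956/803, M5=0
seg 0: a=-1, c=M0/2=0, d=(M1−M0)/(6·1)=-356/2409, b=Δ0−h0·(2M0+M1)/6=7583/2409
seg 1: a=2, c=M1/2=-356/803, d=(M2−M1)/(6·3)=-155/1971, b=Δ1−h1·(2M1+M2)/6=6515/2409
seg 2: a=4, c=M2/2=-2773/2409, d=(M3−M2)/(6·3)=8509/21681, b=Δ2−h2·(2M2+M3)/6=-5008/2409
seg 3: a=-2, c=M3/2=1912/803, d=(M4−M3)/(6·1)=-2390/2409, b=Δ3−h3·(2M3+M4)/6=3881/2409
seg 4: a=1, c=M4/2=-478/803, d=(M5−M4)/(6·1)=478/2409, b=Δ4−h4·(2M4+M5)/6=8183/2409
t_q=35/4 → seg 4, τ=3/4; S=1+8183/2409·τ+-478/803·τ²+478/2409·τ³=84707/25696

  seg 0: a=-1 b=7583/2409 c=0 d=-356/2409
  seg 1: a=2 b=6515/2409 c=-356/803 d=-155/1971
  seg 2: a=4 b=-5008/2409 c=-2773/2409 d=8509/21681
  seg 3: a=-2 b=3881/2409 c=1912/803 d=-2390/2409
  seg 4: a=1 b=8183/2409 c=-478/803 d=478/2409
S(35/4) = 84707/25696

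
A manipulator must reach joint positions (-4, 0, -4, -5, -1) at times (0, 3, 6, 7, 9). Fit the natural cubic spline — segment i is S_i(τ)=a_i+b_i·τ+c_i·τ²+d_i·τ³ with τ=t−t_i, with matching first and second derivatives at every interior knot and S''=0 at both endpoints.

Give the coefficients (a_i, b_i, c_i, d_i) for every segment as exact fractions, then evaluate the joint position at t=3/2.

  seg 0: a=-4 b=349/170 c=0 d=-367/4590
  seg 1: a=0 b=-9/85 c=-367/510 d=95/918
  seg 2: a=-4 b=-277/170 c=18/85 d=71/170
  seg 3: a=-5 b=4/85 c=249/170 d=-83/340
S(3/2) = -1619/1360

Δ: Δ0=4/3, Δ1=-4/3, Δ2=-1, Δ3=2
row 1: diag=12, rhs=-16; c'=1/4, d'=-4/3
row 2: denom=8−3·1/4=29/4; d'=(2−3·-4/3)/(29/4)=24/29
row 3: denom=6−1·4/29=170/29; d'=(18−1·24/29)/(170/29)=249/85
back: M3=249/85
back: M2=24/29−4/29·249/85=36/85
back: M1=-4/3−1/4·36/85=-367/255
M: M0=0, M1=-367/255, M2=36/85, M3=249/85, M4=0
seg 0: a=-4, c=M0/2=0, d=(M1−M0)/(6·3)=-367/4590, b=Δ0−h0·(2M0+M1)/6=349/170
seg 1: a=0, c=M1/2=-367/510, d=(M2−M1)/(6·3)=95/918, b=Δ1−h1·(2M1+M2)/6=-9/85
seg 2: a=-4, c=M2/2=18/85, d=(M3−M2)/(6·1)=71/170, b=Δ2−h2·(2M2+M3)/6=-277/170
seg 3: a=-5, c=M3/2=249/170, d=(M4−M3)/(6·2)=-83/340, b=Δ3−h3·(2M3+M4)/6=4/85
t_q=3/2 → seg 0, τ=3/2; S=-4+349/170·τ+0·τ²+-367/4590·τ³=-1619/1360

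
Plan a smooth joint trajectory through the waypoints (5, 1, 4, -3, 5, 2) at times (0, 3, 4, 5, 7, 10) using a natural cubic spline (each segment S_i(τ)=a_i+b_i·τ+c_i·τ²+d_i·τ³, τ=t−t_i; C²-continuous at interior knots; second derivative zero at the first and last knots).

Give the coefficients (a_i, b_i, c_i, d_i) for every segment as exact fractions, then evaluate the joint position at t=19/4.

Δ: Δ0=-4/3, Δ1=3, Δ2=-7, Δ3=4, Δ4=-1
row 1: diag=8, rhs=26; c'=1/8, d'=13/4
row 2: denom=4−1·1/8=31/8; d'=(-60−1·13/4)/(31/8)=-506/31
row 3: denom=6−1·8/31=178/31; d'=(66−1·-506/31)/(178/31)=1276/89
row 4: denom=10−2·31/89=828/89; d'=(-30−2·1276/89)/(828/89)=-2611/414
back: M4=-2611/414
back: M3=1276/89−31/89·-2611/414=6845/414
back: M2=-506/31−8/31·6845/414=-4262/207
back: M1=13/4−1/8·-4262/207=2411/414
M: M0=0, M1=2411/414, M2=-4262/207, M3=6845/414, M4=-2611/414, M5=0
seg 0: a=5, c=M0/2=0, d=(M1−M0)/(6·3)=2411/7452, b=Δ0−h0·(2M0+M1)/6=-3515/828
seg 1: a=1, c=M1/2=2411/828, d=(M2−M1)/(6·1)=-405/92, b=Δ1−h1·(2M1+M2)/6=1859/414
seg 2: a=4, c=M2/2=-2131/207, d=(M3−M2)/(6·1)=5123/828, b=Δ2−h2·(2M2+M3)/6=-2395/828
seg 3: a=-3, c=M3/2=6845/828, d=(M4−M3)/(6·2)=-394/207, b=Δ3−h3·(2M3+M4)/6=-679/138
seg 4: a=5, c=M4/2=-2611/828, d=(M5−M4)/(6·3)=2611/7452, b=Δ4−h4·(2M4+M5)/6=2197/414
t_q=19/4 → seg 2, τ=3/4; S=4+-2395/828·τ+-2131/207·τ²+5123/828·τ³=-23845/17664

  seg 0: a=5 b=-3515/828 c=0 d=2411/7452
  seg 1: a=1 b=1859/414 c=2411/828 d=-405/92
  seg 2: a=4 b=-2395/828 c=-2131/207 d=5123/828
  seg 3: a=-3 b=-679/138 c=6845/828 d=-394/207
  seg 4: a=5 b=2197/414 c=-2611/828 d=2611/7452
S(19/4) = -23845/17664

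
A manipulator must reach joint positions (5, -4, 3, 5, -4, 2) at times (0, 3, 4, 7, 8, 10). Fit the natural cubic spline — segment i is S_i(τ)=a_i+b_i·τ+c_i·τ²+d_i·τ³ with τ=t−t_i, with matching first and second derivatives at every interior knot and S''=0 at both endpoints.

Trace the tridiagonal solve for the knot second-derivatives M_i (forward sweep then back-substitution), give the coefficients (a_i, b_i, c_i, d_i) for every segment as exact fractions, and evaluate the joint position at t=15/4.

  seg 0: a=5 b=-17510/2529 c=0 d=9923/22761
  seg 1: a=-4 b=12259/2529 c=9923/2529 d=-1493/843
  seg 2: a=3 b=18668/2529 c=-3514/2529 d=-6440/22761
  seg 3: a=5 b=-21736/2529 c=-1106/281 d=8929/2529
  seg 4: a=-4 b=-14857/2529 c=5611/843 d=-5611/5058
S(15/4) = 59101/53952

Δ: Δ0=-3, Δ1=7, Δ2=2/3, Δ3=-9, Δ4=3
row 1: diag=8, rhs=60; c'=1/8, d'=15/2
row 2: denom=8−1·1/8=63/8; d'=(-38−1·15/2)/(63/8)=-52/9
row 3: denom=8−3·8/21=48/7; d'=(-58−3·-52/9)/(48/7)=-427/72
row 4: denom=6−1·7/48=281/48; d'=(72−1·-427/72)/(281/48)=11222/843
back: M4=11222/843
back: M3=-427/72−7/48·11222/843=-2212/281
back: M2=-52/9−8/21·-2212/281=-7028/2529
back: M1=15/2−1/8·-7028/2529=19846/2529
M: M0=0, M1=19846/2529, M2=-7028/2529, M3=-2212/281, M4=11222/843, M5=0
seg 0: a=5, c=M0/2=0, d=(M1−M0)/(6·3)=9923/22761, b=Δ0−h0·(2M0+M1)/6=-17510/2529
seg 1: a=-4, c=M1/2=9923/2529, d=(M2−M1)/(6·1)=-1493/843, b=Δ1−h1·(2M1+M2)/6=12259/2529
seg 2: a=3, c=M2/2=-3514/2529, d=(M3−M2)/(6·3)=-6440/22761, b=Δ2−h2·(2M2+M3)/6=18668/2529
seg 3: a=5, c=M3/2=-1106/281, d=(M4−M3)/(6·1)=8929/2529, b=Δ3−h3·(2M3+M4)/6=-21736/2529
seg 4: a=-4, c=M4/2=5611/843, d=(M5−M4)/(6·2)=-5611/5058, b=Δ4−h4·(2M4+M5)/6=-14857/2529
t_q=15/4 → seg 1, τ=3/4; S=-4+12259/2529·τ+9923/2529·τ²+-1493/843·τ³=59101/53952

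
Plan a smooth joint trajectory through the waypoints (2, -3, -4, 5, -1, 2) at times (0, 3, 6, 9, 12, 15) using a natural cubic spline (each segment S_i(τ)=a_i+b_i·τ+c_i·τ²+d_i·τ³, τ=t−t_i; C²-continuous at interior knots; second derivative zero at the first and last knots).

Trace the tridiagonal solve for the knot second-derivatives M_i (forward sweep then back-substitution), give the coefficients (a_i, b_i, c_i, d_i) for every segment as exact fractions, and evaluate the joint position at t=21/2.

  seg 0: a=2 b=-350/209 c=0 d=5/5643
  seg 1: a=-3 b=-345/209 c=5/627 d=811/5643
  seg 2: a=-4 b=476/209 c=272/209 d=-35/99
  seg 3: a=5 b=113/209 c=-393/209 d=72/209
  seg 4: a=-1 b=-301/209 c=255/209 d=-85/627
S(21/2) = 2293/836

Δ: Δ0=-5/3, Δ1=-1/3, Δ2=3, Δ3=-2, Δ4=1
row 1: diag=12, rhs=8; c'=1/4, d'=2/3
row 2: denom=12−3·1/4=45/4; d'=(20−3·2/3)/(45/4)=8/5
row 3: denom=12−3·4/15=56/5; d'=(-30−3·8/5)/(56/5)=-87/28
row 4: denom=12−3·15/56=627/56; d'=(18−3·-87/28)/(627/56)=510/209
back: M4=510/209
back: M3=-87/28−15/56·510/209=-786/209
back: M2=8/5−4/15·-786/209=544/209
back: M1=2/3−1/4·544/209=10/627
M: M0=0, M1=10/627, M2=544/209, M3=-786/209, M4=510/209, M5=0
seg 0: a=2, c=M0/2=0, d=(M1−M0)/(6·3)=5/5643, b=Δ0−h0·(2M0+M1)/6=-350/209
seg 1: a=-3, c=M1/2=5/627, d=(M2−M1)/(6·3)=811/5643, b=Δ1−h1·(2M1+M2)/6=-345/209
seg 2: a=-4, c=M2/2=272/209, d=(M3−M2)/(6·3)=-35/99, b=Δ2−h2·(2M2+M3)/6=476/209
seg 3: a=5, c=M3/2=-393/209, d=(M4−M3)/(6·3)=72/209, b=Δ3−h3·(2M3+M4)/6=113/209
seg 4: a=-1, c=M4/2=255/209, d=(M5−M4)/(6·3)=-85/627, b=Δ4−h4·(2M4+M5)/6=-301/209
t_q=21/2 → seg 3, τ=3/2; S=5+113/209·τ+-393/209·τ²+72/209·τ³=2293/836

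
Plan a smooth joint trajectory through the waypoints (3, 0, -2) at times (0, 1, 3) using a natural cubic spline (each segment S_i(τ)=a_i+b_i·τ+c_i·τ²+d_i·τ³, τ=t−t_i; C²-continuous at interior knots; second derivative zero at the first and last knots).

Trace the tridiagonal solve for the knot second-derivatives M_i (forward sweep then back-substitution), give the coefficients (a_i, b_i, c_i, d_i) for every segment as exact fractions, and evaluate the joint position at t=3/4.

  seg 0: a=3 b=-10/3 c=0 d=1/3
  seg 1: a=0 b=-7/3 c=1 d=-1/6
S(3/4) = 41/64

Δ: Δ0=-3, Δ1=-1
row 1: diag=6, rhs=12; c'=1/3, d'=2
back: M1=2
M: M0=0, M1=2, M2=0
seg 0: a=3, c=M0/2=0, d=(M1−M0)/(6·1)=1/3, b=Δ0−h0·(2M0+M1)/6=-10/3
seg 1: a=0, c=M1/2=1, d=(M2−M1)/(6·2)=-1/6, b=Δ1−h1·(2M1+M2)/6=-7/3
t_q=3/4 → seg 0, τ=3/4; S=3+-10/3·τ+0·τ²+1/3·τ³=41/64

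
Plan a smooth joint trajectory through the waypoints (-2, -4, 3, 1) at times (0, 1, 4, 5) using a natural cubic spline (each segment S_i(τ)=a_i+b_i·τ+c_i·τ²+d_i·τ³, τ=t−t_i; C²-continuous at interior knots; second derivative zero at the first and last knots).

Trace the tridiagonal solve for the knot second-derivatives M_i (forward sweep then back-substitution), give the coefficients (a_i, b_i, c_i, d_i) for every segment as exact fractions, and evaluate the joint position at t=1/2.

Δ: Δ0=-2, Δ1=7/3, Δ2=-2
row 1: diag=8, rhs=26; c'=3/8, d'=13/4
row 2: denom=8−3·3/8=55/8; d'=(-26−3·13/4)/(55/8)=-26/5
back: M2=-26/5
back: M1=13/4−3/8·-26/5=26/5
M: M0=0, M1=26/5, M2=-26/5, M3=0
seg 0: a=-2, c=M0/2=0, d=(M1−M0)/(6·1)=13/15, b=Δ0−h0·(2M0+M1)/6=-43/15
seg 1: a=-4, c=M1/2=13/5, d=(M2−M1)/(6·3)=-26/45, b=Δ1−h1·(2M1+M2)/6=-4/15
seg 2: a=3, c=M2/2=-13/5, d=(M3−M2)/(6·1)=13/15, b=Δ2−h2·(2M2+M3)/6=-4/15
t_q=1/2 → seg 0, τ=1/2; S=-2+-43/15·τ+0·τ²+13/15·τ³=-133/40

  seg 0: a=-2 b=-43/15 c=0 d=13/15
  seg 1: a=-4 b=-4/15 c=13/5 d=-26/45
  seg 2: a=3 b=-4/15 c=-13/5 d=13/15
S(1/2) = -133/40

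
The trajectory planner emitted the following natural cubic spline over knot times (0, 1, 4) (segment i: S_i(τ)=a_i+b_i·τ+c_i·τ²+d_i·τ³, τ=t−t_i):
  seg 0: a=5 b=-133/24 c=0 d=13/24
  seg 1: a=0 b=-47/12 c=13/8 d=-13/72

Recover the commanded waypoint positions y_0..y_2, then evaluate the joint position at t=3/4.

y_0 = S_0(0) = a_0 = 5
y_1 = S_1(0) = a_1 = 0
y_2 = S_1(3) = -2
t_q=3/4 is in segment 0 (τ=3/4); S_0(τ)=549/512

y_0=5 y_1=0 y_2=-2
S(3/4) = 549/512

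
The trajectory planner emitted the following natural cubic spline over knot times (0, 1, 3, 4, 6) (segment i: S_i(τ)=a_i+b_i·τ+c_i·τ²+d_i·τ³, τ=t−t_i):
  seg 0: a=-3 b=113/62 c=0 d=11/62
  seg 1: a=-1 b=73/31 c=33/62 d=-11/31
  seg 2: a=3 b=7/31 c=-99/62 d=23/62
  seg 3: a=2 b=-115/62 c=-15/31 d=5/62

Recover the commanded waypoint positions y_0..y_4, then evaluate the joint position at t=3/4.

y_0=-3 y_1=-1 y_2=3 y_3=2 y_4=-3
S(3/4) = -6183/3968

y_0 = S_0(0) = a_0 = -3
y_1 = S_1(0) = a_1 = -1
y_2 = S_2(0) = a_2 = 3
y_3 = S_3(0) = a_3 = 2
y_4 = S_3(2) = -3
t_q=3/4 is in segment 0 (τ=3/4); S_0(τ)=-6183/3968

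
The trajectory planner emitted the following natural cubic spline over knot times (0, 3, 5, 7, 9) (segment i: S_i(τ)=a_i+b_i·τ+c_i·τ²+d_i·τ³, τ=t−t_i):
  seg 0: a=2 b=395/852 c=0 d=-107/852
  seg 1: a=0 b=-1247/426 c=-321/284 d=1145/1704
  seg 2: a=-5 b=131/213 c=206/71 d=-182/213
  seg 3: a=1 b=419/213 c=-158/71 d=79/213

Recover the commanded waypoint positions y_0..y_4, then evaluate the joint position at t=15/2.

y_0 = S_0(0) = a_0 = 2
y_1 = S_1(0) = a_1 = 0
y_2 = S_2(0) = a_2 = -5
y_3 = S_3(0) = a_3 = 1
y_4 = S_3(2) = -1
t_q=15/2 is in segment 3 (τ=1/2); S_3(τ)=837/568

y_0=2 y_1=0 y_2=-5 y_3=1 y_4=-1
S(15/2) = 837/568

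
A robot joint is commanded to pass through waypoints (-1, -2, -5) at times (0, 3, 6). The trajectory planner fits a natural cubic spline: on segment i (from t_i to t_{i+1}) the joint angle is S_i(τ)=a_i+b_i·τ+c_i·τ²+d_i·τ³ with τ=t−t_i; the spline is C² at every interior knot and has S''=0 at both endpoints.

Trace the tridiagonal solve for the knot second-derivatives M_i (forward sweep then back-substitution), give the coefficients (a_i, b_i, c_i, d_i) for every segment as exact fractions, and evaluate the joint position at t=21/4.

Δ: Δ0=-1/3, Δ1=-1
row 1: diag=12, rhs=-4; c'=1/4, d'=-1/3
back: M1=-1/3
M: M0=0, M1=-1/3, M2=0
seg 0: a=-1, c=M0/2=0, d=(M1−M0)/(6·3)=-1/54, b=Δ0−h0·(2M0+M1)/6=-1/6
seg 1: a=-2, c=M1/2=-1/6, d=(M2−M1)/(6·3)=1/54, b=Δ1−h1·(2M1+M2)/6=-2/3
t_q=21/4 → seg 1, τ=9/4; S=-2+-2/3·τ+-1/6·τ²+1/54·τ³=-529/128

  seg 0: a=-1 b=-1/6 c=0 d=-1/54
  seg 1: a=-2 b=-2/3 c=-1/6 d=1/54
S(21/4) = -529/128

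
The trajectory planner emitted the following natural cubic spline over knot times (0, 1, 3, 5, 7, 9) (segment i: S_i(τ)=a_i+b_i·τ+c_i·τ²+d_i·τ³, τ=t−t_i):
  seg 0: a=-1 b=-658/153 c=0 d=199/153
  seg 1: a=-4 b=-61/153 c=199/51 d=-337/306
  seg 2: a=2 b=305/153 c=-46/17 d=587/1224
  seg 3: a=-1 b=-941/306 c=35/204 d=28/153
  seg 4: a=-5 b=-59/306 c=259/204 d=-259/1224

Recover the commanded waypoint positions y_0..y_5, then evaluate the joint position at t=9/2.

y_0 = S_0(0) = a_0 = -1
y_1 = S_1(0) = a_1 = -4
y_2 = S_2(0) = a_2 = 2
y_3 = S_3(0) = a_3 = -1
y_4 = S_4(0) = a_4 = -5
y_5 = S_4(2) = -2
t_q=9/2 is in segment 2 (τ=3/2); S_2(τ)=1699/3264

y_0=-1 y_1=-4 y_2=2 y_3=-1 y_4=-5 y_5=-2
S(9/2) = 1699/3264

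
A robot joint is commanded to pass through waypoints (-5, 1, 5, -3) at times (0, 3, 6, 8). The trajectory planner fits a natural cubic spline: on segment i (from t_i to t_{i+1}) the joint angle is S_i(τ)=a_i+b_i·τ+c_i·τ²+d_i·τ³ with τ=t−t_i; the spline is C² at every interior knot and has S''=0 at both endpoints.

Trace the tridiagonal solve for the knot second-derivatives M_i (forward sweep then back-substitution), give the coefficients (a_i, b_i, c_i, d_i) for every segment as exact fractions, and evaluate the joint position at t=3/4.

Δ: Δ0=2, Δ1=4/3, Δ2=-4
row 1: diag=12, rhs=-4; c'=1/4, d'=-1/3
row 2: denom=10−3·1/4=37/4; d'=(-32−3·-1/3)/(37/4)=-124/37
back: M2=-124/37
back: M1=-1/3−1/4·-124/37=56/111
M: M0=0, M1=56/111, M2=-124/37, M3=0
seg 0: a=-5, c=M0/2=0, d=(M1−M0)/(6·3)=28/999, b=Δ0−h0·(2M0+M1)/6=194/111
seg 1: a=1, c=M1/2=28/111, d=(M2−M1)/(6·3)=-214/999, b=Δ1−h1·(2M1+M2)/6=278/111
seg 2: a=5, c=M2/2=-62/37, d=(M3−M2)/(6·2)=31/111, b=Δ2−h2·(2M2+M3)/6=-196/111
t_q=3/4 → seg 0, τ=3/4; S=-5+194/111·τ+0·τ²+28/999·τ³=-2177/592

  seg 0: a=-5 b=194/111 c=0 d=28/999
  seg 1: a=1 b=278/111 c=28/111 d=-214/999
  seg 2: a=5 b=-196/111 c=-62/37 d=31/111
S(3/4) = -2177/592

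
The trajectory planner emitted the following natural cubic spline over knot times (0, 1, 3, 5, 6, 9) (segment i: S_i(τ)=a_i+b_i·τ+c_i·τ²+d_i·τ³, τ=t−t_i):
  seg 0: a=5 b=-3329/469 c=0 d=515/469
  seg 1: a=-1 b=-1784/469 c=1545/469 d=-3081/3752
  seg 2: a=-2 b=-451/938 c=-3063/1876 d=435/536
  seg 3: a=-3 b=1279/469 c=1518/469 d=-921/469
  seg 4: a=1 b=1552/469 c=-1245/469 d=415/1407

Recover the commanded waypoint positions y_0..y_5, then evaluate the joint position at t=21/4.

y_0=5 y_1=-1 y_2=-2 y_3=-3 y_4=1 y_5=-5
S(21/4) = -64433/30016

y_0 = S_0(0) = a_0 = 5
y_1 = S_1(0) = a_1 = -1
y_2 = S_2(0) = a_2 = -2
y_3 = S_3(0) = a_3 = -3
y_4 = S_4(0) = a_4 = 1
y_5 = S_4(3) = -5
t_q=21/4 is in segment 3 (τ=1/4); S_3(τ)=-64433/30016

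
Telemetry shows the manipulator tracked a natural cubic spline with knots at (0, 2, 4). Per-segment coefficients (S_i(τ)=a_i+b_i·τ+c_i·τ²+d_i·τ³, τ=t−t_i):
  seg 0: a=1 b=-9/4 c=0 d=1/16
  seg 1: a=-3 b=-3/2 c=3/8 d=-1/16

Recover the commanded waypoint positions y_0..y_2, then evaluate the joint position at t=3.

y_0=1 y_1=-3 y_2=-5
S(3) = -67/16

y_0 = S_0(0) = a_0 = 1
y_1 = S_1(0) = a_1 = -3
y_2 = S_1(2) = -5
t_q=3 is in segment 1 (τ=1); S_1(τ)=-67/16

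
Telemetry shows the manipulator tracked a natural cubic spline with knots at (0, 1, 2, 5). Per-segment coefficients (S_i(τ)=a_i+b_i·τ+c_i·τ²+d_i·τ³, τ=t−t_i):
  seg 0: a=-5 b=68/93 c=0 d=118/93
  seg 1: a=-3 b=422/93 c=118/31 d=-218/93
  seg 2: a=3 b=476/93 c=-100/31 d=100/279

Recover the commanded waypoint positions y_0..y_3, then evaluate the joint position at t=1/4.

y_0=-5 y_1=-3 y_2=3 y_3=-1
S(1/4) = -4759/992

y_0 = S_0(0) = a_0 = -5
y_1 = S_1(0) = a_1 = -3
y_2 = S_2(0) = a_2 = 3
y_3 = S_2(3) = -1
t_q=1/4 is in segment 0 (τ=1/4); S_0(τ)=-4759/992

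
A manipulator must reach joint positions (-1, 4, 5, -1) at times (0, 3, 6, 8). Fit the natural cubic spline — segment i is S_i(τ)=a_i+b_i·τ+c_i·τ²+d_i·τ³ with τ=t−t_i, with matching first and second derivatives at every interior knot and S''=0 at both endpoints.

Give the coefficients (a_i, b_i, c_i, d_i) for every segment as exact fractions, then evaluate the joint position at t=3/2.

Δ: Δ0=5/3, Δ1=1/3, Δ2=-3
row 1: diag=12, rhs=-8; c'=1/4, d'=-2/3
row 2: denom=10−3·1/4=37/4; d'=(-20−3·-2/3)/(37/4)=-72/37
back: M2=-72/37
back: M1=-2/3−1/4·-72/37=-20/111
M: M0=0, M1=-20/111, M2=-72/37, M3=0
seg 0: a=-1, c=M0/2=0, d=(M1−M0)/(6·3)=-10/999, b=Δ0−h0·(2M0+M1)/6=65/37
seg 1: a=4, c=M1/2=-10/111, d=(M2−M1)/(6·3)=-98/999, b=Δ1−h1·(2M1+M2)/6=55/37
seg 2: a=5, c=M2/2=-36/37, d=(M3−M2)/(6·2)=6/37, b=Δ2−h2·(2M2+M3)/6=-63/37
t_q=3/2 → seg 0, τ=3/2; S=-1+65/37·τ+0·τ²+-10/999·τ³=237/148

  seg 0: a=-1 b=65/37 c=0 d=-10/999
  seg 1: a=4 b=55/37 c=-10/111 d=-98/999
  seg 2: a=5 b=-63/37 c=-36/37 d=6/37
S(3/2) = 237/148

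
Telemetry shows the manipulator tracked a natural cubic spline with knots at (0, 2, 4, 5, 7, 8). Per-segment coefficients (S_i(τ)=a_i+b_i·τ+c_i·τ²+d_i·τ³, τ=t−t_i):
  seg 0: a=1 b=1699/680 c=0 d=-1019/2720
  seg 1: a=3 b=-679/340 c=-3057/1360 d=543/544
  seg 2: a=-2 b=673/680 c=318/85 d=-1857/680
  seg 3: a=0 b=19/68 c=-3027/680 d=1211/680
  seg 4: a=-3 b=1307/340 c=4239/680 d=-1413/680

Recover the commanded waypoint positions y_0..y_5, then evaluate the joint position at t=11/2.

y_0=1 y_1=3 y_2=-2 y_3=0 y_4=-3 y_5=5
S(11/2) = -4083/5440

y_0 = S_0(0) = a_0 = 1
y_1 = S_1(0) = a_1 = 3
y_2 = S_2(0) = a_2 = -2
y_3 = S_3(0) = a_3 = 0
y_4 = S_4(0) = a_4 = -3
y_5 = S_4(1) = 5
t_q=11/2 is in segment 3 (τ=1/2); S_3(τ)=-4083/5440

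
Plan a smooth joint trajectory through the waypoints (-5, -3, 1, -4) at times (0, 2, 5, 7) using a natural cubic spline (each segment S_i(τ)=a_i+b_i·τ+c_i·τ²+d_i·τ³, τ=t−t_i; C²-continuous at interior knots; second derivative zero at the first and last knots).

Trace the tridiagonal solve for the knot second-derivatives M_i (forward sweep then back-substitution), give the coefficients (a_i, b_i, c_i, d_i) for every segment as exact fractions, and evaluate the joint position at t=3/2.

Δ: Δ0=1, Δ1=4/3, Δ2=-5/2
row 1: diag=10, rhs=2; c'=3/10, d'=1/5
row 2: denom=10−3·3/10=91/10; d'=(-23−3·1/5)/(91/10)=-236/91
back: M2=-236/91
back: M1=1/5−3/10·-236/91=89/91
M: M0=0, M1=89/91, M2=-236/91, M3=0
seg 0: a=-5, c=M0/2=0, d=(M1−M0)/(6·2)=89/1092, b=Δ0−h0·(2M0+M1)/6=184/273
seg 1: a=-3, c=M1/2=89/182, d=(M2−M1)/(6·3)=-25/126, b=Δ1−h1·(2M1+M2)/6=451/273
seg 2: a=1, c=M2/2=-118/91, d=(M3−M2)/(6·2)=59/273, b=Δ2−h2·(2M2+M3)/6=-421/546
t_q=3/2 → seg 0, τ=3/2; S=-5+184/273·τ+0·τ²+89/1092·τ³=-1545/416

  seg 0: a=-5 b=184/273 c=0 d=89/1092
  seg 1: a=-3 b=451/273 c=89/182 d=-25/126
  seg 2: a=1 b=-421/546 c=-118/91 d=59/273
S(3/2) = -1545/416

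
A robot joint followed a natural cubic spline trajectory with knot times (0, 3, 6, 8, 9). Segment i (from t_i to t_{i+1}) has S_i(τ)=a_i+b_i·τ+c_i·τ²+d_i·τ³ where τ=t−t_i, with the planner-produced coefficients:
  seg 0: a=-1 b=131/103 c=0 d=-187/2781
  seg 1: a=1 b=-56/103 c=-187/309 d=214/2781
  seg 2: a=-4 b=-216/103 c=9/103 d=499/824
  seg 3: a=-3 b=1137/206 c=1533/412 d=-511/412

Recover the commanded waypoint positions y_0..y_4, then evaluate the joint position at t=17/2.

y_0 = S_0(0) = a_0 = -1
y_1 = S_1(0) = a_1 = 1
y_2 = S_2(0) = a_2 = -4
y_3 = S_3(0) = a_3 = -3
y_4 = S_3(1) = 5
t_q=17/2 is in segment 3 (τ=1/2); S_3(τ)=1763/3296

y_0=-1 y_1=1 y_2=-4 y_3=-3 y_4=5
S(17/2) = 1763/3296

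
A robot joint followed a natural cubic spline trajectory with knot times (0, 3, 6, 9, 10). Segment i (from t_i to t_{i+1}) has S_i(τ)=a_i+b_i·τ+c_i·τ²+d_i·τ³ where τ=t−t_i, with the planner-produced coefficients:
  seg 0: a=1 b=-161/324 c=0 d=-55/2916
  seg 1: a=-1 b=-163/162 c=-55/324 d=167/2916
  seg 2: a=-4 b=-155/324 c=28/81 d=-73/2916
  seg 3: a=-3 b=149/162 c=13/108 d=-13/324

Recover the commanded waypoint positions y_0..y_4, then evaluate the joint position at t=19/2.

y_0=1 y_1=-1 y_2=-4 y_3=-3 y_4=-2
S(19/2) = -2173/864

y_0 = S_0(0) = a_0 = 1
y_1 = S_1(0) = a_1 = -1
y_2 = S_2(0) = a_2 = -4
y_3 = S_3(0) = a_3 = -3
y_4 = S_3(1) = -2
t_q=19/2 is in segment 3 (τ=1/2); S_3(τ)=-2173/864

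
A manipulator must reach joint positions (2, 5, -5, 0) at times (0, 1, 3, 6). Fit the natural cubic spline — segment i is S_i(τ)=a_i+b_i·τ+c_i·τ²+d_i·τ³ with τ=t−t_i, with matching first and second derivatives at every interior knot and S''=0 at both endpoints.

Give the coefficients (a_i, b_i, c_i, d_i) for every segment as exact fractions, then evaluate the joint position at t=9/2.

Δ: Δ0=3, Δ1=-5, Δ2=5/3
row 1: diag=6, rhs=-48; c'=1/3, d'=-8
row 2: denom=10−2·1/3=28/3; d'=(40−2·-8)/(28/3)=6
back: M2=6
back: M1=-8−1/3·6=-10
M: M0=0, M1=-10, M2=6, M3=0
seg 0: a=2, c=M0/2=0, d=(M1−M0)/(6·1)=-5/3, b=Δ0−h0·(2M0+M1)/6=14/3
seg 1: a=5, c=M1/2=-5, d=(M2−M1)/(6·2)=4/3, b=Δ1−h1·(2M1+M2)/6=-1/3
seg 2: a=-5, c=M2/2=3, d=(M3−M2)/(6·3)=-1/3, b=Δ2−h2·(2M2+M3)/6=-13/3
t_q=9/2 → seg 2, τ=3/2; S=-5+-13/3·τ+3·τ²+-1/3·τ³=-47/8

  seg 0: a=2 b=14/3 c=0 d=-5/3
  seg 1: a=5 b=-1/3 c=-5 d=4/3
  seg 2: a=-5 b=-13/3 c=3 d=-1/3
S(9/2) = -47/8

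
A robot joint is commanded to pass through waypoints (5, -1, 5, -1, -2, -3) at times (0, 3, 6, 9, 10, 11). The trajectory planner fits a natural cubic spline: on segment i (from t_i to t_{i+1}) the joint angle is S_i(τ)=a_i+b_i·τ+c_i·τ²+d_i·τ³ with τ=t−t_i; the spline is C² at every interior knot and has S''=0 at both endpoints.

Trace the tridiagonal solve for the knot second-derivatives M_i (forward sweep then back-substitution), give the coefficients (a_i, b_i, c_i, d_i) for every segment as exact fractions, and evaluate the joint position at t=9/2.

  seg 0: a=5 b=-1418/417 c=0 d=584/3753
  seg 1: a=-1 b=334/417 c=584/417 d=-1252/3753
  seg 2: a=5 b=82/417 c=-668/417 d=1088/3753
  seg 3: a=-1 b=-662/417 c=140/139 d=-175/417
  seg 4: a=-2 b=-347/417 c=-35/139 d=35/417
S(9/2) = 619/278

Δ: Δ0=-2, Δ1=2, Δ2=-2, Δ3=-1, Δ4=-1
row 1: diag=12, rhs=24; c'=1/4, d'=2
row 2: denom=12−3·1/4=45/4; d'=(-24−3·2)/(45/4)=-8/3
row 3: denom=8−3·4/15=36/5; d'=(6−3·-8/3)/(36/5)=35/18
row 4: denom=4−1·5/36=139/36; d'=(0−1·35/18)/(139/36)=-70/139
back: M4=-70/139
back: M3=35/18−5/36·-70/139=280/139
back: M2=-8/3−4/15·280/139=-1336/417
back: M1=2−1/4·-1336/417=1168/417
M: M0=0, M1=1168/417, M2=-1336/417, M3=280/139, M4=-70/139, M5=0
seg 0: a=5, c=M0/2=0, d=(M1−M0)/(6·3)=584/3753, b=Δ0−h0·(2M0+M1)/6=-1418/417
seg 1: a=-1, c=M1/2=584/417, d=(M2−M1)/(6·3)=-1252/3753, b=Δ1−h1·(2M1+M2)/6=334/417
seg 2: a=5, c=M2/2=-668/417, d=(M3−M2)/(6·3)=1088/3753, b=Δ2−h2·(2M2+M3)/6=82/417
seg 3: a=-1, c=M3/2=140/139, d=(M4−M3)/(6·1)=-175/417, b=Δ3−h3·(2M3+M4)/6=-662/417
seg 4: a=-2, c=M4/2=-35/139, d=(M5−M4)/(6·1)=35/417, b=Δ4−h4·(2M4+M5)/6=-347/417
t_q=9/2 → seg 1, τ=3/2; S=-1+334/417·τ+584/417·τ²+-1252/3753·τ³=619/278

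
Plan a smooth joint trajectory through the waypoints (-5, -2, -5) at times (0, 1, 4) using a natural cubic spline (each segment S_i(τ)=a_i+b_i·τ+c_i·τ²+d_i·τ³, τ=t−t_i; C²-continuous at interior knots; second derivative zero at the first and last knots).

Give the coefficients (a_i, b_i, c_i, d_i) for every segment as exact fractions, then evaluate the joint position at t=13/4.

  seg 0: a=-5 b=7/2 c=0 d=-1/2
  seg 1: a=-2 b=2 c=-3/2 d=1/6
S(13/4) = -409/128

Δ: Δ0=3, Δ1=-1
row 1: diag=8, rhs=-24; c'=3/8, d'=-3
back: M1=-3
M: M0=0, M1=-3, M2=0
seg 0: a=-5, c=M0/2=0, d=(M1−M0)/(6·1)=-1/2, b=Δ0−h0·(2M0+M1)/6=7/2
seg 1: a=-2, c=M1/2=-3/2, d=(M2−M1)/(6·3)=1/6, b=Δ1−h1·(2M1+M2)/6=2
t_q=13/4 → seg 1, τ=9/4; S=-2+2·τ+-3/2·τ²+1/6·τ³=-409/128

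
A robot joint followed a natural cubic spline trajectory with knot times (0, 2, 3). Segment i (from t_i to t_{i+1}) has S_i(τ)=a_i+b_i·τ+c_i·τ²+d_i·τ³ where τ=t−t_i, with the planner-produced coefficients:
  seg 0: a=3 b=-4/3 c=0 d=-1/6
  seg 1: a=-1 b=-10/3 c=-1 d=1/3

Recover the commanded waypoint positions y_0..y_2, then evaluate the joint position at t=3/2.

y_0 = S_0(0) = a_0 = 3
y_1 = S_1(0) = a_1 = -1
y_2 = S_1(1) = -5
t_q=3/2 is in segment 0 (τ=3/2); S_0(τ)=7/16

y_0=3 y_1=-1 y_2=-5
S(3/2) = 7/16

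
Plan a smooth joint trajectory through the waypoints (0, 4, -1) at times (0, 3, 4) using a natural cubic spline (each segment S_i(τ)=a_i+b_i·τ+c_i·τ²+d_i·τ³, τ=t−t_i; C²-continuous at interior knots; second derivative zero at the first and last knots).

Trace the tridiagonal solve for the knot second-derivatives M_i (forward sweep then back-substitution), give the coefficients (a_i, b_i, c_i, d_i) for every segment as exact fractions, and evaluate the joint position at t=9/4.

Δ: Δ0=4/3, Δ1=-5
row 1: diag=8, rhs=-38; c'=1/8, d'=-19/4
back: M1=-19/4
M: M0=0, M1=-19/4, M2=0
seg 0: a=0, c=M0/2=0, d=(M1−M0)/(6·3)=-19/72, b=Δ0−h0·(2M0+M1)/6=89/24
seg 1: a=4, c=M1/2=-19/8, d=(M2−M1)/(6·1)=19/24, b=Δ1−h1·(2M1+M2)/6=-41/12
t_q=9/4 → seg 0, τ=9/4; S=0+89/24·τ+0·τ²+-19/72·τ³=2733/512

  seg 0: a=0 b=89/24 c=0 d=-19/72
  seg 1: a=4 b=-41/12 c=-19/8 d=19/24
S(9/4) = 2733/512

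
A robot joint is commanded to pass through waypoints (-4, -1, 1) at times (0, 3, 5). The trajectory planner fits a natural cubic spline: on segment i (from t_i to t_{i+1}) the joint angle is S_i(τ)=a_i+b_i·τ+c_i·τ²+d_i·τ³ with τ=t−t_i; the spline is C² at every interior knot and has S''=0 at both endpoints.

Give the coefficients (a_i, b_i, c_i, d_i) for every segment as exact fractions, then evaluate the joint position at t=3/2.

Δ: Δ0=1, Δ1=1
row 1: diag=10, rhs=0; c'=1/5, d'=0
back: M1=0
M: M0=0, M1=0, M2=0
seg 0: a=-4, c=M0/2=0, d=(M1−M0)/(6·3)=0, b=Δ0−h0·(2M0+M1)/6=1
seg 1: a=-1, c=M1/2=0, d=(M2−M1)/(6·2)=0, b=Δ1−h1·(2M1+M2)/6=1
t_q=3/2 → seg 0, τ=3/2; S=-4+1·τ+0·τ²+0·τ³=-5/2

  seg 0: a=-4 b=1 c=0 d=0
  seg 1: a=-1 b=1 c=0 d=0
S(3/2) = -5/2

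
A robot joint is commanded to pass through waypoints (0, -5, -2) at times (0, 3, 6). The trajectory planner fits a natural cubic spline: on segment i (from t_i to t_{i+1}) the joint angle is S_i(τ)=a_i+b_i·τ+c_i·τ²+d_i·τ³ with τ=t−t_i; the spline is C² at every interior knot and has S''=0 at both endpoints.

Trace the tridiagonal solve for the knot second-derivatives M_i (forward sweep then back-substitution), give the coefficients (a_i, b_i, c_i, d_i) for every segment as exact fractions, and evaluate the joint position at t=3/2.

  seg 0: a=0 b=-7/3 c=0 d=2/27
  seg 1: a=-5 b=-1/3 c=2/3 d=-2/27
S(3/2) = -13/4

Δ: Δ0=-5/3, Δ1=1
row 1: diag=12, rhs=16; c'=1/4, d'=4/3
back: M1=4/3
M: M0=0, M1=4/3, M2=0
seg 0: a=0, c=M0/2=0, d=(M1−M0)/(6·3)=2/27, b=Δ0−h0·(2M0+M1)/6=-7/3
seg 1: a=-5, c=M1/2=2/3, d=(M2−M1)/(6·3)=-2/27, b=Δ1−h1·(2M1+M2)/6=-1/3
t_q=3/2 → seg 0, τ=3/2; S=0+-7/3·τ+0·τ²+2/27·τ³=-13/4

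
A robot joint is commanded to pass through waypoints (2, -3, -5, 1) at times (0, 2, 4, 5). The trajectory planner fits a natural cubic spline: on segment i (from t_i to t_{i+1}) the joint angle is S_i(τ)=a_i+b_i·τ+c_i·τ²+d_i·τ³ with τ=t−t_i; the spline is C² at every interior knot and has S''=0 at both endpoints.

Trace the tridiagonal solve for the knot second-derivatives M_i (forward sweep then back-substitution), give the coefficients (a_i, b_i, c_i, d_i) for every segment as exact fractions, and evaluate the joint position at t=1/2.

  seg 0: a=2 b=-25/11 c=0 d=-5/88
  seg 1: a=-3 b=-65/22 c=-15/44 d=29/44
  seg 2: a=-5 b=79/22 c=159/44 d=-53/44
S(1/2) = 603/704

Δ: Δ0=-5/2, Δ1=-1, Δ2=6
row 1: diag=8, rhs=9; c'=1/4, d'=9/8
row 2: denom=6−2·1/4=11/2; d'=(42−2·9/8)/(11/2)=159/22
back: M2=159/22
back: M1=9/8−1/4·159/22=-15/22
M: M0=0, M1=-15/22, M2=159/22, M3=0
seg 0: a=2, c=M0/2=0, d=(M1−M0)/(6·2)=-5/88, b=Δ0−h0·(2M0+M1)/6=-25/11
seg 1: a=-3, c=M1/2=-15/44, d=(M2−M1)/(6·2)=29/44, b=Δ1−h1·(2M1+M2)/6=-65/22
seg 2: a=-5, c=M2/2=159/44, d=(M3−M2)/(6·1)=-53/44, b=Δ2−h2·(2M2+M3)/6=79/22
t_q=1/2 → seg 0, τ=1/2; S=2+-25/11·τ+0·τ²+-5/88·τ³=603/704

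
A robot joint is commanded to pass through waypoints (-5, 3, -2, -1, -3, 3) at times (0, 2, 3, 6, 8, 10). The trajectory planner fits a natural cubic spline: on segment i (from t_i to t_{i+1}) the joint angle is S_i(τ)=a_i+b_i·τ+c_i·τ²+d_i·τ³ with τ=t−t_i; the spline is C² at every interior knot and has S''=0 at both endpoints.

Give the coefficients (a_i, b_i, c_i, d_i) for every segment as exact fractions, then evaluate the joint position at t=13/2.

  seg 0: a=-5 b=17348/2355 c=0 d=-1982/2355
  seg 1: a=3 b=-6436/2355 c=-3964/785 d=6553/2355
  seg 2: a=-2 b=-10561/2355 c=2589/785 d=-797/1413
  seg 3: a=-1 b=176/2355 c=-1396/785 d=1169/1884
  seg 4: a=-3 b=959/2355 c=3053/1570 d=-3053/9420
S(13/2) = -33401/25120

Δ: Δ0=4, Δ1=-5, Δ2=1/3, Δ3=-1, Δ4=3
row 1: diag=6, rhs=-54; c'=1/6, d'=-9
row 2: denom=8−1·1/6=47/6; d'=(32−1·-9)/(47/6)=246/47
row 3: denom=10−3·18/47=416/47; d'=(-8−3·246/47)/(416/47)=-557/208
row 4: denom=8−2·47/208=785/104; d'=(24−2·-557/208)/(785/104)=3053/785
back: M4=3053/785
back: M3=-557/208−47/208·3053/785=-2792/785
back: M2=246/47−18/47·-2792/785=5178/785
back: M1=-9−1/6·5178/785=-7928/785
M: M0=0, M1=-7928/785, M2=5178/785, M3=-2792/785, M4=3053/785, M5=0
seg 0: a=-5, c=M0/2=0, d=(M1−M0)/(6·2)=-1982/2355, b=Δ0−h0·(2M0+M1)/6=17348/2355
seg 1: a=3, c=M1/2=-3964/785, d=(M2−M1)/(6·1)=6553/2355, b=Δ1−h1·(2M1+M2)/6=-6436/2355
seg 2: a=-2, c=M2/2=2589/785, d=(M3−M2)/(6·3)=-797/1413, b=Δ2−h2·(2M2+M3)/6=-10561/2355
seg 3: a=-1, c=M3/2=-1396/785, d=(M4−M3)/(6·2)=1169/1884, b=Δ3−h3·(2M3+M4)/6=176/2355
seg 4: a=-3, c=M4/2=3053/1570, d=(M5−M4)/(6·2)=-3053/9420, b=Δ4−h4·(2M4+M5)/6=959/2355
t_q=13/2 → seg 3, τ=1/2; S=-1+176/2355·τ+-1396/785·τ²+1169/1884·τ³=-33401/25120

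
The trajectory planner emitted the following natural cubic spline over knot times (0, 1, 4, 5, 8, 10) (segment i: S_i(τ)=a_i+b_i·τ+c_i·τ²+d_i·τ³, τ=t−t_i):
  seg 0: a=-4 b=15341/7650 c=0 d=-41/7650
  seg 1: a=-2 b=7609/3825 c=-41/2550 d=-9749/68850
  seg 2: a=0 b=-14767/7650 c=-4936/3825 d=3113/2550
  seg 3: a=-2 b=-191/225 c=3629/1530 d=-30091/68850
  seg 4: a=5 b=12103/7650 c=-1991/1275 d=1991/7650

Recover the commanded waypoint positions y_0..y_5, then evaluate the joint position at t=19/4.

y_0=-4 y_1=-2 y_2=0 y_3=-2 y_4=5 y_5=4
S(19/4) = -54137/32640

y_0 = S_0(0) = a_0 = -4
y_1 = S_1(0) = a_1 = -2
y_2 = S_2(0) = a_2 = 0
y_3 = S_3(0) = a_3 = -2
y_4 = S_4(0) = a_4 = 5
y_5 = S_4(2) = 4
t_q=19/4 is in segment 2 (τ=3/4); S_2(τ)=-54137/32640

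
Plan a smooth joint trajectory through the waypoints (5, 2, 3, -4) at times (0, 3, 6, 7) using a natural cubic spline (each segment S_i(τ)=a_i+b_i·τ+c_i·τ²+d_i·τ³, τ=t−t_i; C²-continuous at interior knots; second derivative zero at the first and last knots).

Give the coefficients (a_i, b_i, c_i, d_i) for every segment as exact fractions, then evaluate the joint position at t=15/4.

  seg 0: a=5 b=-185/87 c=0 d=98/783
  seg 1: a=2 b=109/87 c=98/87 d=-374/783
  seg 2: a=3 b=-425/87 c=-92/29 d=92/87
S(15/4) = 3129/928

Δ: Δ0=-1, Δ1=1/3, Δ2=-7
row 1: diag=12, rhs=8; c'=1/4, d'=2/3
row 2: denom=8−3·1/4=29/4; d'=(-44−3·2/3)/(29/4)=-184/29
back: M2=-184/29
back: M1=2/3−1/4·-184/29=196/87
M: M0=0, M1=196/87, M2=-184/29, M3=0
seg 0: a=5, c=M0/2=0, d=(M1−M0)/(6·3)=98/783, b=Δ0−h0·(2M0+M1)/6=-185/87
seg 1: a=2, c=M1/2=98/87, d=(M2−M1)/(6·3)=-374/783, b=Δ1−h1·(2M1+M2)/6=109/87
seg 2: a=3, c=M2/2=-92/29, d=(M3−M2)/(6·1)=92/87, b=Δ2−h2·(2M2+M3)/6=-425/87
t_q=15/4 → seg 1, τ=3/4; S=2+109/87·τ+98/87·τ²+-374/783·τ³=3129/928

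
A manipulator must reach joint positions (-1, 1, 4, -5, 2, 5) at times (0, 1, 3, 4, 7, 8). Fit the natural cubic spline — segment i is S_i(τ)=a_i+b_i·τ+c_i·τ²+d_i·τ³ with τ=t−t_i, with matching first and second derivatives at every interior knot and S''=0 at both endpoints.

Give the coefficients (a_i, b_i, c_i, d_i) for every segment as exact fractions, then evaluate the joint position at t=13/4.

  seg 0: a=-1 b=3379/2568 c=0 d=1757/2568
  seg 1: a=1 b=4325/1284 c=1757/856 d=-3835/2568
  seg 2: a=4 b=-8143/1284 c=-5913/856 d=10913/2568
  seg 3: a=-5 b=-19025/2568 c=625/107 d=-6661/7704
  seg 4: a=2 b=5513/1284 c=-1661/856 d=1661/2568
S(13/4) = 112263/54784

Δ: Δ0=2, Δ1=3/2, Δ2=-9, Δ3=7/3, Δ4=3
row 1: diag=6, rhs=-3; c'=1/3, d'=-1/2
row 2: denom=6−2·1/3=16/3; d'=(-63−2·-1/2)/(16/3)=-93/8
row 3: denom=8−1·3/16=125/16; d'=(68−1·-93/8)/(125/16)=1274/125
row 4: denom=8−3·48/125=856/125; d'=(4−3·1274/125)/(856/125)=-1661/428
back: M4=-1661/428
back: M3=1274/125−48/125·-1661/428=1250/107
back: M2=-93/8−3/16·1250/107=-5913/428
back: M1=-1/2−1/3·-5913/428=1757/428
M: M0=0, M1=1757/428, M2=-5913/428, M3=1250/107, M4=-1661/428, M5=0
seg 0: a=-1, c=M0/2=0, d=(M1−M0)/(6·1)=1757/2568, b=Δ0−h0·(2M0+M1)/6=3379/2568
seg 1: a=1, c=M1/2=1757/856, d=(M2−M1)/(6·2)=-3835/2568, b=Δ1−h1·(2M1+M2)/6=4325/1284
seg 2: a=4, c=M2/2=-5913/856, d=(M3−M2)/(6·1)=10913/2568, b=Δ2−h2·(2M2+M3)/6=-8143/1284
seg 3: a=-5, c=M3/2=625/107, d=(M4−M3)/(6·3)=-6661/7704, b=Δ3−h3·(2M3+M4)/6=-19025/2568
seg 4: a=2, c=M4/2=-1661/856, d=(M5−M4)/(6·1)=1661/2568, b=Δ4−h4·(2M4+M5)/6=5513/1284
t_q=13/4 → seg 2, τ=1/4; S=4+-8143/1284·τ+-5913/856·τ²+10913/2568·τ³=112263/54784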